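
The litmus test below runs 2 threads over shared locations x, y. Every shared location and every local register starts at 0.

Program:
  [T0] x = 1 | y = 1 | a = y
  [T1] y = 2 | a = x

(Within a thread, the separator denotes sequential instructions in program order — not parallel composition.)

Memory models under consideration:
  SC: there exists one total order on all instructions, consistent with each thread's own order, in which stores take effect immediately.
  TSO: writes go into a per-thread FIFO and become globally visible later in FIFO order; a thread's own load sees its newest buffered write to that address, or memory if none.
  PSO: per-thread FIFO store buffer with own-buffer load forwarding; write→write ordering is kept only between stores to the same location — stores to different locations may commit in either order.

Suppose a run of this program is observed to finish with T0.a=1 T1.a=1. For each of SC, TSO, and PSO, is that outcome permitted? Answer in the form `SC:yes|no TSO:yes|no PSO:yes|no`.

outcome vector order: (T0.a,T1.a)
SC (3): <1 0> <1 1> <2 1>
TSO (4): <1 0> <1 1> <2 0> <2 1>
PSO (4): <1 0> <1 1> <2 0> <2 1>
target <1 1> ∈ {SC,TSO,PSO}

SC:yes TSO:yes PSO:yes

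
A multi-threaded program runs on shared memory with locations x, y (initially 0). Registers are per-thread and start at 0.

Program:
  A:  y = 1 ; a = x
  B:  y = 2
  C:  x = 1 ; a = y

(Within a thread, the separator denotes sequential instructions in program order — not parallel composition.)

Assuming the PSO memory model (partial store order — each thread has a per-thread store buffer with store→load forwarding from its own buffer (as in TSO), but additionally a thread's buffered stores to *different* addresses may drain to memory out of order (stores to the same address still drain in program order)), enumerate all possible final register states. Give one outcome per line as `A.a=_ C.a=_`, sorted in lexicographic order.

outcome vector order: (A.a,C.a)
|PSO outcomes| = 6

A.a=0 C.a=0
A.a=0 C.a=1
A.a=0 C.a=2
A.a=1 C.a=0
A.a=1 C.a=1
A.a=1 C.a=2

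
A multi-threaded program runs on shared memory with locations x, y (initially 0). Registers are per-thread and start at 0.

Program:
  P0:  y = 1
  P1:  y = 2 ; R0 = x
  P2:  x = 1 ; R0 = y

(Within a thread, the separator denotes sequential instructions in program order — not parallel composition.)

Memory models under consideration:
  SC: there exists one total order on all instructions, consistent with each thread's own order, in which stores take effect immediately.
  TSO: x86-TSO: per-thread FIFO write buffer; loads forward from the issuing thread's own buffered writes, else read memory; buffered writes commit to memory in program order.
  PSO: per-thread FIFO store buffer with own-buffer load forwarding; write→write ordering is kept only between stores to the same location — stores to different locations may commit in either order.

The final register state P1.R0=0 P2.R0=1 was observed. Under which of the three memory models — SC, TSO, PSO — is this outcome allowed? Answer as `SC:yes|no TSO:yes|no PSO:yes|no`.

outcome vector order: (P1.R0,P2.R0)
SC: 5 outcomes — {<0 1>, <0 2>, <1 0>, <1 1>, <1 2>}
TSO: 6 outcomes — {<0 0>, <0 1>, <0 2>, <1 0>, <1 1>, <1 2>}
PSO: 6 outcomes — {<0 0>, <0 1>, <0 2>, <1 0>, <1 1>, <1 2>}
target <0 1> ∈ {SC,TSO,PSO}

SC:yes TSO:yes PSO:yes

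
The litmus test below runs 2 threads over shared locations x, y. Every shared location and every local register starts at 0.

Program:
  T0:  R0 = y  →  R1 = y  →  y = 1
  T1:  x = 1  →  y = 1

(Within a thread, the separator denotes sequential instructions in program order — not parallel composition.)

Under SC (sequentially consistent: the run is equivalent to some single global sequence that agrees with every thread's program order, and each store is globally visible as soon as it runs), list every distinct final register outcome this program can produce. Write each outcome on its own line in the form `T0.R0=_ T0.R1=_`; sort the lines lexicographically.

outcome vector order: (T0.R0,T0.R1)
|SC outcomes| = 3

T0.R0=0 T0.R1=0
T0.R0=0 T0.R1=1
T0.R0=1 T0.R1=1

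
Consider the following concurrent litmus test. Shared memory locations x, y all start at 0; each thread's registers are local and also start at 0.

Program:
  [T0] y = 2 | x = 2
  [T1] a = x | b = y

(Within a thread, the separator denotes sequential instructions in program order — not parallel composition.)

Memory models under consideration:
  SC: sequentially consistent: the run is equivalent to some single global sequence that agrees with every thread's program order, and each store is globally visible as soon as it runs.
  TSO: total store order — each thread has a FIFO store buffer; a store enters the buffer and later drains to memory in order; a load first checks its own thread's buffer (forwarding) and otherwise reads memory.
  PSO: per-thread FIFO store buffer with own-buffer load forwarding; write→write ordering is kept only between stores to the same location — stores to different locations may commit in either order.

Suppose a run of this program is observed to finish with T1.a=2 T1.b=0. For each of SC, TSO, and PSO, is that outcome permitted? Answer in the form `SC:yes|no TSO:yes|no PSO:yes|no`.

outcome vector order: (T1.a,T1.b)
[SC] allowed = {0/0 0/2 2/2}
[TSO] allowed = {0/0 0/2 2/2}
[PSO] allowed = {0/0 0/2 2/0 2/2}
target 2/0 ∈ {PSO}

SC:no TSO:no PSO:yes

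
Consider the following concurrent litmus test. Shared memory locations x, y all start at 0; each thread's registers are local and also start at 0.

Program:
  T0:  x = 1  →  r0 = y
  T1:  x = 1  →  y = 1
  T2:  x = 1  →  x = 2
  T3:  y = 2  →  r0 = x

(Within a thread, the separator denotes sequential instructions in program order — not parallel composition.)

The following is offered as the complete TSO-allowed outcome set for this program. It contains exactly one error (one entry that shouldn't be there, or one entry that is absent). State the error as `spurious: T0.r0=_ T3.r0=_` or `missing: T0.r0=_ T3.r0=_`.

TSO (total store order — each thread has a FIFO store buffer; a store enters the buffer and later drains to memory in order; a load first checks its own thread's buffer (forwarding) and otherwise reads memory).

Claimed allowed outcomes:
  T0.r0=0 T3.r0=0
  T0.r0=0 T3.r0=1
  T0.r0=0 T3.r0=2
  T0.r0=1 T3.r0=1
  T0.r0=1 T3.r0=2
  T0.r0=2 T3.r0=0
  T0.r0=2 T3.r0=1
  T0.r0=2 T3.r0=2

missing: T0.r0=1 T3.r0=0

outcome vector order: (T0.r0,T3.r0)
TSO (9): 0/0 0/1 0/2 1/0 1/1 1/2 2/0 2/1 2/2
TSO∖claimed = {1/0}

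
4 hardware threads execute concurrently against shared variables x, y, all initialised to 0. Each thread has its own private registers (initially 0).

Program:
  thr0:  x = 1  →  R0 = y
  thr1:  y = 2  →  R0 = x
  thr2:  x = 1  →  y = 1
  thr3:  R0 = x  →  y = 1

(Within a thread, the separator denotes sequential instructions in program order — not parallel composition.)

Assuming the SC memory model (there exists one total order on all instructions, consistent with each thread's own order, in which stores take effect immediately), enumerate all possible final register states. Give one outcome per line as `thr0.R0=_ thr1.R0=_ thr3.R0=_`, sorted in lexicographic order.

outcome vector order: (thr0.R0,thr1.R0,thr3.R0)
|SC outcomes| = 10

thr0.R0=0 thr1.R0=1 thr3.R0=0
thr0.R0=0 thr1.R0=1 thr3.R0=1
thr0.R0=1 thr1.R0=0 thr3.R0=0
thr0.R0=1 thr1.R0=0 thr3.R0=1
thr0.R0=1 thr1.R0=1 thr3.R0=0
thr0.R0=1 thr1.R0=1 thr3.R0=1
thr0.R0=2 thr1.R0=0 thr3.R0=0
thr0.R0=2 thr1.R0=0 thr3.R0=1
thr0.R0=2 thr1.R0=1 thr3.R0=0
thr0.R0=2 thr1.R0=1 thr3.R0=1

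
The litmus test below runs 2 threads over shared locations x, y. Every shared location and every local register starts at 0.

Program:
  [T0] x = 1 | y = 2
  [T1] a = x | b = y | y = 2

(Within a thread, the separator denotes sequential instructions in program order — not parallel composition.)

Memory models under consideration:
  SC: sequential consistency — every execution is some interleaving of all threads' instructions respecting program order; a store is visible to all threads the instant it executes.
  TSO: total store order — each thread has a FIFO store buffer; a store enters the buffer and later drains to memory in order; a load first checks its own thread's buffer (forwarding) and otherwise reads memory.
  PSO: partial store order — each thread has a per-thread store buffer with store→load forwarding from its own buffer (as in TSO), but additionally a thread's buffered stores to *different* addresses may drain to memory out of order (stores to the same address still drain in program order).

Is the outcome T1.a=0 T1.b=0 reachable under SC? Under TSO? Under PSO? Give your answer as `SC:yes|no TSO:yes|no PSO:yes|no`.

outcome vector order: (T1.a,T1.b)
under SC → 00; 02; 10; 12
under TSO → 00; 02; 10; 12
under PSO → 00; 02; 10; 12
target 00 ∈ {SC,TSO,PSO}

SC:yes TSO:yes PSO:yes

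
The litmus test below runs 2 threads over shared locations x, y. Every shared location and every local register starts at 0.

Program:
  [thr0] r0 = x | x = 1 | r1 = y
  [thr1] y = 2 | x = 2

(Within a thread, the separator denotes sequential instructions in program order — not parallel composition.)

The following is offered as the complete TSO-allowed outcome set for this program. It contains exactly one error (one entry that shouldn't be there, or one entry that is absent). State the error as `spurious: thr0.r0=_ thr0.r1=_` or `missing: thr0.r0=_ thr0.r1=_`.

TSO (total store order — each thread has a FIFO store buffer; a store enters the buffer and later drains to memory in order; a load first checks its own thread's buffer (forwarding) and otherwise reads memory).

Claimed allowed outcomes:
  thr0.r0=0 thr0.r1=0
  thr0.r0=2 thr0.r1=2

outcome vector order: (thr0.r0,thr0.r1)
TSO: 3 outcomes — {0/0; 0/2; 2/2}
TSO∖claimed = {0/2}

missing: thr0.r0=0 thr0.r1=2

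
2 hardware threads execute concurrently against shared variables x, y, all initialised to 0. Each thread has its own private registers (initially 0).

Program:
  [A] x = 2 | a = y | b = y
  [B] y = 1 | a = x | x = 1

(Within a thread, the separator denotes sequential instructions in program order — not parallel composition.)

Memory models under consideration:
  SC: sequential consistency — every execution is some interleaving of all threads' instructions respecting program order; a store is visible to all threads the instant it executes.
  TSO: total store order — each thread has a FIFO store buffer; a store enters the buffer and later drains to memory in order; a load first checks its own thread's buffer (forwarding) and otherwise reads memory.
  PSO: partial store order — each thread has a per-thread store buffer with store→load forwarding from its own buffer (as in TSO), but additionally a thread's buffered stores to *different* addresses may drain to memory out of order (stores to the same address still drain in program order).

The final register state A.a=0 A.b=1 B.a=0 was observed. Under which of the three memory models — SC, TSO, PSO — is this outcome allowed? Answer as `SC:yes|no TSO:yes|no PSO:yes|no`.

outcome vector order: (A.a,A.b,B.a)
[SC] allowed = {<0 0 2>; <0 1 2>; <1 1 0>; <1 1 2>}
[TSO] allowed = {<0 0 0>; <0 0 2>; <0 1 0>; <0 1 2>; <1 1 0>; <1 1 2>}
[PSO] allowed = {<0 0 0>; <0 0 2>; <0 1 0>; <0 1 2>; <1 1 0>; <1 1 2>}
target <0 1 0> ∈ {TSO,PSO}

SC:no TSO:yes PSO:yes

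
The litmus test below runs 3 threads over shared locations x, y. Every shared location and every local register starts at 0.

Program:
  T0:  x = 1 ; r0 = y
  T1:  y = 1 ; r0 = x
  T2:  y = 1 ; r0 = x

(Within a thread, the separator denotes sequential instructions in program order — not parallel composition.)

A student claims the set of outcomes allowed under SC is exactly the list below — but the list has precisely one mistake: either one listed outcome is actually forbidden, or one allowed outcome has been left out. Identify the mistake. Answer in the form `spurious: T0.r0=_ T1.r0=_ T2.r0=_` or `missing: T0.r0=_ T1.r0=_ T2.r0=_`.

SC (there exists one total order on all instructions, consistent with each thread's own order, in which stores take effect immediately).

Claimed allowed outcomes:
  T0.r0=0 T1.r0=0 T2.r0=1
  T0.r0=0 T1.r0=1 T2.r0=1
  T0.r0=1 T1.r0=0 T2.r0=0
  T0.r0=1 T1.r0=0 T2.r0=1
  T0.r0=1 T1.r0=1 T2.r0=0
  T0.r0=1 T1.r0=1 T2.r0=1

spurious: T0.r0=0 T1.r0=0 T2.r0=1

outcome vector order: (T0.r0,T1.r0,T2.r0)
[SC] allowed = {<0 1 1>; <1 0 0>; <1 0 1>; <1 1 0>; <1 1 1>}
claimed∖SC = {<0 0 1>}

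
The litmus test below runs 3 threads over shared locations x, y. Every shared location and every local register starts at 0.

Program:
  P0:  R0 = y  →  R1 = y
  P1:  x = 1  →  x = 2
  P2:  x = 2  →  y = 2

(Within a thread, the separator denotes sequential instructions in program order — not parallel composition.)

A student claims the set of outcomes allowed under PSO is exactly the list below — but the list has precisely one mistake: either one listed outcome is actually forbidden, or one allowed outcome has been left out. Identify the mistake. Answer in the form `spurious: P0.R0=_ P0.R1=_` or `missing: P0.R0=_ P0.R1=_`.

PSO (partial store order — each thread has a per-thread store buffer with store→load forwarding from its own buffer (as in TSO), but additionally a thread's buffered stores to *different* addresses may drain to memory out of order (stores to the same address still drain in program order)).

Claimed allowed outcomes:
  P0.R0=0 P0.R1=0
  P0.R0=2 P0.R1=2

missing: P0.R0=0 P0.R1=2

outcome vector order: (P0.R0,P0.R1)
[PSO] allowed = {<0 0>; <0 2>; <2 2>}
PSO∖claimed = {<0 2>}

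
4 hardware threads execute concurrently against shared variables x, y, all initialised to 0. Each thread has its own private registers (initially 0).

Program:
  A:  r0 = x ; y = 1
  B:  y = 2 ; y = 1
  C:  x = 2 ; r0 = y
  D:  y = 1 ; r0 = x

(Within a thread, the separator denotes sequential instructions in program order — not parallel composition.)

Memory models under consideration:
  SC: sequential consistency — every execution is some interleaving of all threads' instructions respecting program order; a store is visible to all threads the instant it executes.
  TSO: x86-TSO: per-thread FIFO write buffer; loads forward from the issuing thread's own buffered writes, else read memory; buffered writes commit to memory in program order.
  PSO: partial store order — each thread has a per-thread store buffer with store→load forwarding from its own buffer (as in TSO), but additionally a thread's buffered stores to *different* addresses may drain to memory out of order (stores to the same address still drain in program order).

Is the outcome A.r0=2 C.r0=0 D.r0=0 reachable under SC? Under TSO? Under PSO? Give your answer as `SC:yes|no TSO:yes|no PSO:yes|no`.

SC:no TSO:yes PSO:yes

outcome vector order: (A.r0,C.r0,D.r0)
SC (10): 0/0/2 0/1/0 0/1/2 0/2/0 0/2/2 2/0/2 2/1/0 2/1/2 2/2/0 2/2/2
TSO (12): 0/0/0 0/0/2 0/1/0 0/1/2 0/2/0 0/2/2 2/0/0 2/0/2 2/1/0 2/1/2 2/2/0 2/2/2
PSO (12): 0/0/0 0/0/2 0/1/0 0/1/2 0/2/0 0/2/2 2/0/0 2/0/2 2/1/0 2/1/2 2/2/0 2/2/2
target 2/0/0 ∈ {TSO,PSO}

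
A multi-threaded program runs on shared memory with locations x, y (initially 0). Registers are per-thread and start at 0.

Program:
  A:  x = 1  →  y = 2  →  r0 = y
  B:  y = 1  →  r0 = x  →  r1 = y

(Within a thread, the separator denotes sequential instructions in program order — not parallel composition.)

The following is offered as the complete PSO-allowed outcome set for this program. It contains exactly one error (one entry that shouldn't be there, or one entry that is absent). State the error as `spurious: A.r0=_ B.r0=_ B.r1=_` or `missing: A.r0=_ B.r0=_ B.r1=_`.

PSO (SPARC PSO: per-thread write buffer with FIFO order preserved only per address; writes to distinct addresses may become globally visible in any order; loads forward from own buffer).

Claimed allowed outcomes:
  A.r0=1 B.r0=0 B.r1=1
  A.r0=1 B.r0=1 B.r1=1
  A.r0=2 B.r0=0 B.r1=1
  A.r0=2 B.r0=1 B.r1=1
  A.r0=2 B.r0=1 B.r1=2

missing: A.r0=2 B.r0=0 B.r1=2

outcome vector order: (A.r0,B.r0,B.r1)
under PSO → (1,0,1); (1,1,1); (2,0,1); (2,0,2); (2,1,1); (2,1,2)
PSO∖claimed = {(2,0,2)}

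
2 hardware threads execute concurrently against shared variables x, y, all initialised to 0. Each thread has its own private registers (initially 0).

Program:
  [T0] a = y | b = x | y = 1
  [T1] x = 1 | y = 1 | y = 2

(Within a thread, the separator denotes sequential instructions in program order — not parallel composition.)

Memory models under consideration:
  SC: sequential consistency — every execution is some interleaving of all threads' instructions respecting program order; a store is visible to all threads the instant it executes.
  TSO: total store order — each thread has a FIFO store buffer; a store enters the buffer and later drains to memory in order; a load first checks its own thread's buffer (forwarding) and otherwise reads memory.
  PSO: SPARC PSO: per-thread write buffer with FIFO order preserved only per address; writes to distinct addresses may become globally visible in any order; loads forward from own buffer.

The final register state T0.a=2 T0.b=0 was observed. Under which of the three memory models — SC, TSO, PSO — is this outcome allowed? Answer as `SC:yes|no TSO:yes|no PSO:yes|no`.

outcome vector order: (T0.a,T0.b)
[SC] allowed = {00 01 11 21}
[TSO] allowed = {00 01 11 21}
[PSO] allowed = {00 01 10 11 20 21}
target 20 ∈ {PSO}

SC:no TSO:no PSO:yes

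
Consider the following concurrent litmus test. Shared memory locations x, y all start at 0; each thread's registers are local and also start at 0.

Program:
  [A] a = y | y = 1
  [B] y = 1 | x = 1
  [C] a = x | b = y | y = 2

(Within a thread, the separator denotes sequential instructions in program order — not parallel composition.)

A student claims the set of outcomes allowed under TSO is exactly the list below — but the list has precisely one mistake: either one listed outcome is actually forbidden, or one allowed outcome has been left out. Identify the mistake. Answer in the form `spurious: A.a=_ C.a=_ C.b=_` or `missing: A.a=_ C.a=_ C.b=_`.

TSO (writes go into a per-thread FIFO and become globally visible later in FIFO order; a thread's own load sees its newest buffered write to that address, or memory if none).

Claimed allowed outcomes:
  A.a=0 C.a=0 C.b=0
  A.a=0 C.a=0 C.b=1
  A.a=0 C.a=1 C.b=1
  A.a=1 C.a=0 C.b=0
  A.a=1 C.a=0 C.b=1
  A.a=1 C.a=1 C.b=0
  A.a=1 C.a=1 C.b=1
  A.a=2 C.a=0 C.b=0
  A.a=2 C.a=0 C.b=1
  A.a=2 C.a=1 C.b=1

outcome vector order: (A.a,C.a,C.b)
TSO: 9 outcomes — {000; 001; 011; 100; 101; 111; 200; 201; 211}
claimed∖TSO = {110}

spurious: A.a=1 C.a=1 C.b=0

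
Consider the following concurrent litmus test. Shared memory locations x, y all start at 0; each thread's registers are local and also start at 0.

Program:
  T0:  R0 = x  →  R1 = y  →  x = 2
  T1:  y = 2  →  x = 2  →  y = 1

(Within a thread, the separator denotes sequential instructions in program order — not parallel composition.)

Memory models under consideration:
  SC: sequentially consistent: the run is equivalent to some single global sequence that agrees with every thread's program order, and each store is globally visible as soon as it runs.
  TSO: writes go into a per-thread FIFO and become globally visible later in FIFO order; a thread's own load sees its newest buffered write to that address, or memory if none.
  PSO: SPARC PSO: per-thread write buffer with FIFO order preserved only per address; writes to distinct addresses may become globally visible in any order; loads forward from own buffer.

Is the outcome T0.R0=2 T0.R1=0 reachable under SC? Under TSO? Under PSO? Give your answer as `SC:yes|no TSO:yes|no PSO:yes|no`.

SC:no TSO:no PSO:yes

outcome vector order: (T0.R0,T0.R1)
[SC] allowed = {<0 0>, <0 1>, <0 2>, <2 1>, <2 2>}
[TSO] allowed = {<0 0>, <0 1>, <0 2>, <2 1>, <2 2>}
[PSO] allowed = {<0 0>, <0 1>, <0 2>, <2 0>, <2 1>, <2 2>}
target <2 0> ∈ {PSO}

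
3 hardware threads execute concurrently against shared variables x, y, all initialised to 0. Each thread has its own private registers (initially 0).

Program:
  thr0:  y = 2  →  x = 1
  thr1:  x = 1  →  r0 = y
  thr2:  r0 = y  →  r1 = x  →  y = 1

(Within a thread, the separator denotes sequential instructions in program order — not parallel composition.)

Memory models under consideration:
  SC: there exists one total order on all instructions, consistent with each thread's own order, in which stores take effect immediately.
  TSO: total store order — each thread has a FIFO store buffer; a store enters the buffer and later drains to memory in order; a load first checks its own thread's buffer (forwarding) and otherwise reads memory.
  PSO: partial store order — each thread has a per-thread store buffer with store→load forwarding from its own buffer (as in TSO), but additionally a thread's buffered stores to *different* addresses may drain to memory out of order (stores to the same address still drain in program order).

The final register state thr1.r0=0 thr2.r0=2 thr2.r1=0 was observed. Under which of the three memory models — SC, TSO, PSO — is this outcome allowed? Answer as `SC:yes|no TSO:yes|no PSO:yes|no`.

outcome vector order: (thr1.r0,thr2.r0,thr2.r1)
SC (11): <0 0 0>, <0 0 1>, <0 2 1>, <1 0 0>, <1 0 1>, <1 2 0>, <1 2 1>, <2 0 0>, <2 0 1>, <2 2 0>, <2 2 1>
TSO (12): <0 0 0>, <0 0 1>, <0 2 0>, <0 2 1>, <1 0 0>, <1 0 1>, <1 2 0>, <1 2 1>, <2 0 0>, <2 0 1>, <2 2 0>, <2 2 1>
PSO (12): <0 0 0>, <0 0 1>, <0 2 0>, <0 2 1>, <1 0 0>, <1 0 1>, <1 2 0>, <1 2 1>, <2 0 0>, <2 0 1>, <2 2 0>, <2 2 1>
target <0 2 0> ∈ {TSO,PSO}

SC:no TSO:yes PSO:yes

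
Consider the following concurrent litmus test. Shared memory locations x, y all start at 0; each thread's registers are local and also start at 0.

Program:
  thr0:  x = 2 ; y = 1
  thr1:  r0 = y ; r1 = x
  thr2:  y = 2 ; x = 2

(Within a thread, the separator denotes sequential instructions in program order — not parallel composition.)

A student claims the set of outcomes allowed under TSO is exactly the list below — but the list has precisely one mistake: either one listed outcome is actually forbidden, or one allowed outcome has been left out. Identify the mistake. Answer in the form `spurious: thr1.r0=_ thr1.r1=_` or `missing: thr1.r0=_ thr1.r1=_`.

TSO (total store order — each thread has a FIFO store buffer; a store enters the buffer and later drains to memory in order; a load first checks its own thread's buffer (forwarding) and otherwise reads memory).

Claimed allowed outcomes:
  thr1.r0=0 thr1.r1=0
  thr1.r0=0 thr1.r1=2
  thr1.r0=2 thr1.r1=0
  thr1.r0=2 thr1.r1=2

missing: thr1.r0=1 thr1.r1=2

outcome vector order: (thr1.r0,thr1.r1)
[TSO] allowed = {0/0, 0/2, 1/2, 2/0, 2/2}
TSO∖claimed = {1/2}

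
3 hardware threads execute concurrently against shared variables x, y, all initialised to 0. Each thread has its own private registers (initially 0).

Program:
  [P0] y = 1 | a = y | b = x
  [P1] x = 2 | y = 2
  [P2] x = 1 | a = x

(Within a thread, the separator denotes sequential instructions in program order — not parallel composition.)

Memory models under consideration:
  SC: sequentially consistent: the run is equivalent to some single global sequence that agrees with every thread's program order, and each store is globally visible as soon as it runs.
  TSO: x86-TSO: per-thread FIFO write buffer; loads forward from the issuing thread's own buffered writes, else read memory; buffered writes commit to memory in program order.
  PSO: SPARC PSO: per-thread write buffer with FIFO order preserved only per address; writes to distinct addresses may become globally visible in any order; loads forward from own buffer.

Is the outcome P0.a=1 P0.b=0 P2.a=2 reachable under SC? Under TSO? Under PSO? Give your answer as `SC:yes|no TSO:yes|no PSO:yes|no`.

outcome vector order: (P0.a,P0.b,P2.a)
[SC] allowed = {<1 0 1>, <1 0 2>, <1 1 1>, <1 1 2>, <1 2 1>, <1 2 2>, <2 1 1>, <2 2 1>, <2 2 2>}
[TSO] allowed = {<1 0 1>, <1 0 2>, <1 1 1>, <1 1 2>, <1 2 1>, <1 2 2>, <2 1 1>, <2 2 1>, <2 2 2>}
[PSO] allowed = {<1 0 1>, <1 0 2>, <1 1 1>, <1 1 2>, <1 2 1>, <1 2 2>, <2 0 1>, <2 0 2>, <2 1 1>, <2 1 2>, <2 2 1>, <2 2 2>}
target <1 0 2> ∈ {SC,TSO,PSO}

SC:yes TSO:yes PSO:yes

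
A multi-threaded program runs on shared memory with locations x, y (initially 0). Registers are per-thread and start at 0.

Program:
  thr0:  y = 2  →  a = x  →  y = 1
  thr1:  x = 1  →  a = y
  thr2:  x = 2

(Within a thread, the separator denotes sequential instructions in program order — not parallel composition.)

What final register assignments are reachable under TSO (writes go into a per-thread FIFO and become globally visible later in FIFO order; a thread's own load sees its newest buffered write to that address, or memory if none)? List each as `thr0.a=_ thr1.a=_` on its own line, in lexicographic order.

thr0.a=0 thr1.a=0
thr0.a=0 thr1.a=1
thr0.a=0 thr1.a=2
thr0.a=1 thr1.a=0
thr0.a=1 thr1.a=1
thr0.a=1 thr1.a=2
thr0.a=2 thr1.a=0
thr0.a=2 thr1.a=1
thr0.a=2 thr1.a=2

outcome vector order: (thr0.a,thr1.a)
|TSO outcomes| = 9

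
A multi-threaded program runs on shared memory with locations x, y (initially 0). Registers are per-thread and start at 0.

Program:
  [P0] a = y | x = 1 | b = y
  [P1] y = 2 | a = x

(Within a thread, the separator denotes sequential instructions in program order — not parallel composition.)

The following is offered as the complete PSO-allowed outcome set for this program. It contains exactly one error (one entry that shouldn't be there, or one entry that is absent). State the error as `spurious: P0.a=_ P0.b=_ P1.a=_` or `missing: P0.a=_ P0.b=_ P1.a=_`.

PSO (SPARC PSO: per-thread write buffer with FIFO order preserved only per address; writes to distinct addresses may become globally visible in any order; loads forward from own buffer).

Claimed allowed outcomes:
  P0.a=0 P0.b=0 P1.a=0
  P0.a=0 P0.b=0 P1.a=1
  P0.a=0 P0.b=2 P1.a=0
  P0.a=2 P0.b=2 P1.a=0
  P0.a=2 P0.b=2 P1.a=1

outcome vector order: (P0.a,P0.b,P1.a)
PSO (6): (0,0,0) (0,0,1) (0,2,0) (0,2,1) (2,2,0) (2,2,1)
PSO∖claimed = {(0,2,1)}

missing: P0.a=0 P0.b=2 P1.a=1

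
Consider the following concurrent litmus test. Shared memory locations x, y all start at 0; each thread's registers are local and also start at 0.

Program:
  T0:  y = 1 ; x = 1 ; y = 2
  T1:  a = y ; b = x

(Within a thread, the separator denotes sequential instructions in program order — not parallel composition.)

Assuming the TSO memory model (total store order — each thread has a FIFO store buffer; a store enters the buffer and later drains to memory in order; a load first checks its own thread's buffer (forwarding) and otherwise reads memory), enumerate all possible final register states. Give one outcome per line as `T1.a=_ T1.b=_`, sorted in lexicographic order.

outcome vector order: (T1.a,T1.b)
|TSO outcomes| = 5

T1.a=0 T1.b=0
T1.a=0 T1.b=1
T1.a=1 T1.b=0
T1.a=1 T1.b=1
T1.a=2 T1.b=1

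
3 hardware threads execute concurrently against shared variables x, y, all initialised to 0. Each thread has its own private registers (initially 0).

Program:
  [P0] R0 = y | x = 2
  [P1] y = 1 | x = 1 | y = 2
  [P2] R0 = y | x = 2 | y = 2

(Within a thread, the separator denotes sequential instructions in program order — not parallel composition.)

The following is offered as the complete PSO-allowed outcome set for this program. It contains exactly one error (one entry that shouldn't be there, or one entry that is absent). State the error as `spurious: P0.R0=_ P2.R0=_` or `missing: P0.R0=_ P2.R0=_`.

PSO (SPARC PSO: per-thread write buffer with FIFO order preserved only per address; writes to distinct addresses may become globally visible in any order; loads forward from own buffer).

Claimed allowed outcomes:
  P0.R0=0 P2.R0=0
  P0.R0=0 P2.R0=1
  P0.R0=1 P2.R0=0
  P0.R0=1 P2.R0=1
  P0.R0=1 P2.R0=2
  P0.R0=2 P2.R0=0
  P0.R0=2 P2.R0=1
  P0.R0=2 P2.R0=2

outcome vector order: (P0.R0,P2.R0)
under PSO → (0,0); (0,1); (0,2); (1,0); (1,1); (1,2); (2,0); (2,1); (2,2)
PSO∖claimed = {(0,2)}

missing: P0.R0=0 P2.R0=2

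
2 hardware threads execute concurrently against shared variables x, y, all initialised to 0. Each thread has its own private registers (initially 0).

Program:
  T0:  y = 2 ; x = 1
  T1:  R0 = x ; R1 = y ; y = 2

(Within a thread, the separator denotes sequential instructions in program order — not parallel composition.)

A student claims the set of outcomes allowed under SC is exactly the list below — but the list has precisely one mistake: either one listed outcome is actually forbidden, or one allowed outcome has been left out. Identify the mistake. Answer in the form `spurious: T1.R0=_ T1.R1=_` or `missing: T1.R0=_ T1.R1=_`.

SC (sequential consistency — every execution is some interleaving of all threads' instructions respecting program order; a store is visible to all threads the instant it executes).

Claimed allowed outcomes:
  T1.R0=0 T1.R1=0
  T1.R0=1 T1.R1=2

missing: T1.R0=0 T1.R1=2

outcome vector order: (T1.R0,T1.R1)
SC (3): (0,0), (0,2), (1,2)
SC∖claimed = {(0,2)}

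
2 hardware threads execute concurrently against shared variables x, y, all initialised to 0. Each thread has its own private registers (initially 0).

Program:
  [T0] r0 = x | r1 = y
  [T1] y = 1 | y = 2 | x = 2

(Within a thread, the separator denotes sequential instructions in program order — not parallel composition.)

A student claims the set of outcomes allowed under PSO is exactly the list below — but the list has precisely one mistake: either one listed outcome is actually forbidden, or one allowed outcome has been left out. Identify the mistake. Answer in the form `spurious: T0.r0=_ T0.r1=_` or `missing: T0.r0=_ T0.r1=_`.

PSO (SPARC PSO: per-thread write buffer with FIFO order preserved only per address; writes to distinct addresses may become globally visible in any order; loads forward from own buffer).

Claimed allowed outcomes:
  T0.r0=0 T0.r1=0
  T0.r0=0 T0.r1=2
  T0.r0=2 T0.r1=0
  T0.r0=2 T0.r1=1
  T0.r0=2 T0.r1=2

missing: T0.r0=0 T0.r1=1

outcome vector order: (T0.r0,T0.r1)
PSO (6): (0,0), (0,1), (0,2), (2,0), (2,1), (2,2)
PSO∖claimed = {(0,1)}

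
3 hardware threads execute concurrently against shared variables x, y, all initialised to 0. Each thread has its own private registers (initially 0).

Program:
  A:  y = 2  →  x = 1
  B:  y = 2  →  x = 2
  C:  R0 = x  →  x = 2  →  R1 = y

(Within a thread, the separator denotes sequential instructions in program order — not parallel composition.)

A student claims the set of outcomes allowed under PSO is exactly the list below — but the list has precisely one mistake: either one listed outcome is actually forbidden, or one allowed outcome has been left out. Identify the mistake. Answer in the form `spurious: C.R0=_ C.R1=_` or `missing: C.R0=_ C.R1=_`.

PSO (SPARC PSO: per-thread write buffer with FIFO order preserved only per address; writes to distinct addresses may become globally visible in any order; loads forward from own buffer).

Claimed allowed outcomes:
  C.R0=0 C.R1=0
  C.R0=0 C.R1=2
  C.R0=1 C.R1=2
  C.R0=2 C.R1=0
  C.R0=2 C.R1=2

outcome vector order: (C.R0,C.R1)
PSO (6): 0/0, 0/2, 1/0, 1/2, 2/0, 2/2
PSO∖claimed = {1/0}

missing: C.R0=1 C.R1=0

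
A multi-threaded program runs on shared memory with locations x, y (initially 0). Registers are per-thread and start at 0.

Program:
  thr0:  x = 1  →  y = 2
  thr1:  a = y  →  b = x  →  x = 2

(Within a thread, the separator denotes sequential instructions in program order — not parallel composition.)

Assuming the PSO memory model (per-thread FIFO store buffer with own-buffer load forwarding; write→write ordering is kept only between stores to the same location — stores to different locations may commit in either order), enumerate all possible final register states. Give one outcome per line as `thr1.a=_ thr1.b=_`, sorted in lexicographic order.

outcome vector order: (thr1.a,thr1.b)
|PSO outcomes| = 4

thr1.a=0 thr1.b=0
thr1.a=0 thr1.b=1
thr1.a=2 thr1.b=0
thr1.a=2 thr1.b=1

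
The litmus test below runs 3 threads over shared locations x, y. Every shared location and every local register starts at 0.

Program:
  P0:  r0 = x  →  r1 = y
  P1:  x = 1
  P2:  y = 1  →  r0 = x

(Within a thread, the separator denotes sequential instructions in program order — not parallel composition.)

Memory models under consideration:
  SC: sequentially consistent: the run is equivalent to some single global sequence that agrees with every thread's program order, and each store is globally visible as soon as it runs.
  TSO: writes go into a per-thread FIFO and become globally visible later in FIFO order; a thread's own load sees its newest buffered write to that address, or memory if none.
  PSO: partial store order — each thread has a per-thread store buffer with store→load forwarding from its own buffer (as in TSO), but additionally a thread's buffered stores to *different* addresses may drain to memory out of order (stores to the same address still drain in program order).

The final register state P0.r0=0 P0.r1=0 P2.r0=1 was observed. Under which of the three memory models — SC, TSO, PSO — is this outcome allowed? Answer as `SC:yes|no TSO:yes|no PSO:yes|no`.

SC:yes TSO:yes PSO:yes

outcome vector order: (P0.r0,P0.r1,P2.r0)
[SC] allowed = {<0 0 0>; <0 0 1>; <0 1 0>; <0 1 1>; <1 0 1>; <1 1 0>; <1 1 1>}
[TSO] allowed = {<0 0 0>; <0 0 1>; <0 1 0>; <0 1 1>; <1 0 0>; <1 0 1>; <1 1 0>; <1 1 1>}
[PSO] allowed = {<0 0 0>; <0 0 1>; <0 1 0>; <0 1 1>; <1 0 0>; <1 0 1>; <1 1 0>; <1 1 1>}
target <0 0 1> ∈ {SC,TSO,PSO}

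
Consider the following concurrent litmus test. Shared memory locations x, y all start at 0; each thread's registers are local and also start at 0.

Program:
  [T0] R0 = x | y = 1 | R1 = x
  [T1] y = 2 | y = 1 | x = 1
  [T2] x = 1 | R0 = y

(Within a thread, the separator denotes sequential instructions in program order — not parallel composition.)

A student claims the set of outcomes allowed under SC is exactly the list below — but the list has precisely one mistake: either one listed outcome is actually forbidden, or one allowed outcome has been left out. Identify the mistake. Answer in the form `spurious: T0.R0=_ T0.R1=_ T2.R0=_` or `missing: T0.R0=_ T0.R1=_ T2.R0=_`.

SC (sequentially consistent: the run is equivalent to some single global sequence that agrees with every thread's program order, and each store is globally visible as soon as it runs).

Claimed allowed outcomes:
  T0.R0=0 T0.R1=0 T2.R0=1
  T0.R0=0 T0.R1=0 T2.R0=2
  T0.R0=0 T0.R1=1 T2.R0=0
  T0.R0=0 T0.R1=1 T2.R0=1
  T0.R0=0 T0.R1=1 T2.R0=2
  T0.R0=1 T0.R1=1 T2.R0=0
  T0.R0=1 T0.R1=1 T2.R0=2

outcome vector order: (T0.R0,T0.R1,T2.R0)
SC: 8 outcomes — {001 002 010 011 012 110 111 112}
SC∖claimed = {111}

missing: T0.R0=1 T0.R1=1 T2.R0=1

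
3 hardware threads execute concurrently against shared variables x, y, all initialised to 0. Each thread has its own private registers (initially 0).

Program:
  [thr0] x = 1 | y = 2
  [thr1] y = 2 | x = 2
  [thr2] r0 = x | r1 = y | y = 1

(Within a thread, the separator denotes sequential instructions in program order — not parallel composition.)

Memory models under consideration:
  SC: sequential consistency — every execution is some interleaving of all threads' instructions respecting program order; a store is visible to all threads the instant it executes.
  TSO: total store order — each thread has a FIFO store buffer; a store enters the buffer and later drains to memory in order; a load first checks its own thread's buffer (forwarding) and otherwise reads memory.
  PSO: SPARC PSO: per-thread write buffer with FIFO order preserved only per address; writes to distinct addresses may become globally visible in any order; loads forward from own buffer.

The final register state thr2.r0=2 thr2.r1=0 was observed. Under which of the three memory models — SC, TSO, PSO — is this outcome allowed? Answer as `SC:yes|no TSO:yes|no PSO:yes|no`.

outcome vector order: (thr2.r0,thr2.r1)
SC (5): <0 0>, <0 2>, <1 0>, <1 2>, <2 2>
TSO (5): <0 0>, <0 2>, <1 0>, <1 2>, <2 2>
PSO (6): <0 0>, <0 2>, <1 0>, <1 2>, <2 0>, <2 2>
target <2 0> ∈ {PSO}

SC:no TSO:no PSO:yes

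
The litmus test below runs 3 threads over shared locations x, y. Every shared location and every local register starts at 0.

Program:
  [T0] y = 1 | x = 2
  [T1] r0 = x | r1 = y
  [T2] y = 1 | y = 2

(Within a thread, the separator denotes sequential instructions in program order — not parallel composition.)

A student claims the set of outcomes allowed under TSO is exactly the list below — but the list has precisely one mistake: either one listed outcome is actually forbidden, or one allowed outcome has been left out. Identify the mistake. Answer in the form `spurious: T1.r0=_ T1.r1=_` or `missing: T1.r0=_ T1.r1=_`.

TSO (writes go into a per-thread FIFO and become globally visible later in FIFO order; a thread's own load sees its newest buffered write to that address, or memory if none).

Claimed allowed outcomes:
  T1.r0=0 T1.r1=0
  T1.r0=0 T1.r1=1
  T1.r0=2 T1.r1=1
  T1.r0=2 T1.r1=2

missing: T1.r0=0 T1.r1=2

outcome vector order: (T1.r0,T1.r1)
under TSO → 00 01 02 21 22
TSO∖claimed = {02}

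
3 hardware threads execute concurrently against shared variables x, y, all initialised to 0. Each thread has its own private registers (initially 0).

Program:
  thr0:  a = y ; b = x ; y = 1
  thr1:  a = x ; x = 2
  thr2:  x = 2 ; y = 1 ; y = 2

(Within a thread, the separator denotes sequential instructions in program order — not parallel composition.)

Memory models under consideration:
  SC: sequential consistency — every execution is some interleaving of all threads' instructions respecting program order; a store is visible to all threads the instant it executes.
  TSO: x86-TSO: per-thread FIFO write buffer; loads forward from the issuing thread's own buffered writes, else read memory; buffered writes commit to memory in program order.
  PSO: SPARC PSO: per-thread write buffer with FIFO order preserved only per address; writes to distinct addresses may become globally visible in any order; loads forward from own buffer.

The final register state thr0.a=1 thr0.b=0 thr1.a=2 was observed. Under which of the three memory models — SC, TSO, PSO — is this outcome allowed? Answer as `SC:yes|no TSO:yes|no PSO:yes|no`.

SC:no TSO:no PSO:yes

outcome vector order: (thr0.a,thr0.b,thr1.a)
SC: 8 outcomes — {(0,0,0) (0,0,2) (0,2,0) (0,2,2) (1,2,0) (1,2,2) (2,2,0) (2,2,2)}
TSO: 8 outcomes — {(0,0,0) (0,0,2) (0,2,0) (0,2,2) (1,2,0) (1,2,2) (2,2,0) (2,2,2)}
PSO: 12 outcomes — {(0,0,0) (0,0,2) (0,2,0) (0,2,2) (1,0,0) (1,0,2) (1,2,0) (1,2,2) (2,0,0) (2,0,2) (2,2,0) (2,2,2)}
target (1,0,2) ∈ {PSO}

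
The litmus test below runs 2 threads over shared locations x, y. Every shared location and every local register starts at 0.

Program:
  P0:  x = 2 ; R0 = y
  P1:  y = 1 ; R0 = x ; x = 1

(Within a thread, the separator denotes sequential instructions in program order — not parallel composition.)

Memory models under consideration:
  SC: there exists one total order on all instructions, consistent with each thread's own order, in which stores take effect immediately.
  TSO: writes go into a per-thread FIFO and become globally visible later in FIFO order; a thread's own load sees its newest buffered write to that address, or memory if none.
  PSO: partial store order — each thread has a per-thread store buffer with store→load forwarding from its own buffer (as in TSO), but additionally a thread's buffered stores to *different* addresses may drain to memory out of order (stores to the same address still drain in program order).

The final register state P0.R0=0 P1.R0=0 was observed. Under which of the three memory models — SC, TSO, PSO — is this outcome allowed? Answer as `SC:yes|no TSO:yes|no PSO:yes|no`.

outcome vector order: (P0.R0,P1.R0)
under SC → 0/2, 1/0, 1/2
under TSO → 0/0, 0/2, 1/0, 1/2
under PSO → 0/0, 0/2, 1/0, 1/2
target 0/0 ∈ {TSO,PSO}

SC:no TSO:yes PSO:yes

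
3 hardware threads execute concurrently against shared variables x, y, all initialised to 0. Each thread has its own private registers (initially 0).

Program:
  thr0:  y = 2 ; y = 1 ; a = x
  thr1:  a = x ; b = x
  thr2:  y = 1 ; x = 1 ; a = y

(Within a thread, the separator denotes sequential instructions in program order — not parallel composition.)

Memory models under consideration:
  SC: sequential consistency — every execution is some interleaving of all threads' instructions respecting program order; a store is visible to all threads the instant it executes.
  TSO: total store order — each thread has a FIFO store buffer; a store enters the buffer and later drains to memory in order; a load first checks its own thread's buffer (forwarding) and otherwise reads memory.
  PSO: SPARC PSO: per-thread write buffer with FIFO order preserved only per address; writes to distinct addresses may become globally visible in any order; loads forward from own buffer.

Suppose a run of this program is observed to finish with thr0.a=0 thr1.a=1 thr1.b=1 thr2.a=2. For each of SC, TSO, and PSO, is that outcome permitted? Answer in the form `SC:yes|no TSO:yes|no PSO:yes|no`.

outcome vector order: (thr0.a,thr1.a,thr1.b,thr2.a)
SC: 9 outcomes — {<0 0 0 1>; <0 0 1 1>; <0 1 1 1>; <1 0 0 1>; <1 0 0 2>; <1 0 1 1>; <1 0 1 2>; <1 1 1 1>; <1 1 1 2>}
TSO: 12 outcomes — {<0 0 0 1>; <0 0 0 2>; <0 0 1 1>; <0 0 1 2>; <0 1 1 1>; <0 1 1 2>; <1 0 0 1>; <1 0 0 2>; <1 0 1 1>; <1 0 1 2>; <1 1 1 1>; <1 1 1 2>}
PSO: 12 outcomes — {<0 0 0 1>; <0 0 0 2>; <0 0 1 1>; <0 0 1 2>; <0 1 1 1>; <0 1 1 2>; <1 0 0 1>; <1 0 0 2>; <1 0 1 1>; <1 0 1 2>; <1 1 1 1>; <1 1 1 2>}
target <0 1 1 2> ∈ {TSO,PSO}

SC:no TSO:yes PSO:yes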